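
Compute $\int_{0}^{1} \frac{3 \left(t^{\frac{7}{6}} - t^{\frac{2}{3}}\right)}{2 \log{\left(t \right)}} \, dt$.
$- \log{\left(\frac{10 \sqrt{130}}{169} \right)}$

Consider the one-parameter family: let $I(a) = \int_{0}^{1} \frac{3 \left(t^{\frac{7}{6}} - t^{a}\right)}{2 \log{\left(t \right)}} \, dt$.

Since $\dfrac{\partial}{\partial a}\,t^{a} = t^{a} \ln t$, the $\ln t$ in the denominator cancels and
$$\frac{dI}{da} = \int_{0}^{1} - \frac{3}{2} t^{a} \, dt = - \frac{3}{2} \left[\frac{t^{a+1}}{a+1}\right]_0^1 = - \frac{3}{2 a + 2}.$$

Integrating with respect to $a$ gives $I(a) = - \log{\left(\frac{6 \sqrt{78} \left(a + 1\right)^{\frac{3}{2}}}{169} \right)} + C$.

At $a = \frac{7}{6}$ the integrand is identically $0$, so $I(\frac{7}{6}) = 0$. The closed form gives $0$, hence $C = 0$.

Setting $a = \frac{2}{3}$:
$$I = - \log{\left(\frac{10 \sqrt{130}}{169} \right)}.$$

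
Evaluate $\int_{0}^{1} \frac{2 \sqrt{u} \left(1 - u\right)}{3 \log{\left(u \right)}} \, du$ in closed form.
$- \frac{2 \log{\left(5 \right)}}{3} + \frac{2 \log{\left(3 \right)}}{3}$

Consider the one-parameter family: let $I(a) = \int_{0}^{1} \frac{2 \left(\sqrt{u} - u^{a}\right)}{3 \log{\left(u \right)}} \, du$.

Since $\dfrac{\partial}{\partial a}\,u^{a} = u^{a} \ln u$, the $\ln u$ in the denominator cancels and
$$\frac{dI}{da} = \int_{0}^{1} - \frac{2}{3} u^{a} \, du = - \frac{2}{3} \left[\frac{u^{a+1}}{a+1}\right]_0^1 = - \frac{2}{3 a + 3}.$$

Integrating with respect to $a$ gives $I(a) = - \frac{2 \log{\left(a + 1 \right)}}{3} - \frac{2 \log{\left(2 \right)}}{3} + \frac{2 \log{\left(3 \right)}}{3} + C$.

At $a = \frac{1}{2}$ the integrand is identically $0$, so $I(\frac{1}{2}) = 0$. The closed form gives $0$, hence $C = 0$.

Setting $a = \frac{3}{2}$:
$$I = - \frac{2 \log{\left(5 \right)}}{3} + \frac{2 \log{\left(3 \right)}}{3}.$$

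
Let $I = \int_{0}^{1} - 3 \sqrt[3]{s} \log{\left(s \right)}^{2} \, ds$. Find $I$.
$- \frac{81}{32}$

Consider the simpler parametrised integral
$$J(a) = \int_{0}^{1} - 3 s^{a} \, ds = - \frac{3}{a + 1}.$$

Differentiating under the integral sign brings down a factor of $\ln s$:
$$\frac{dJ}{da} = \int_{0}^{1} - 3 s^{a} \log{\left(s \right)} \, ds = \frac{3}{\left(a + 1\right)^{2}}.$$

Repeating twice in total — each differentiation brings down another $\ln s$ — gives
$$\frac{d^{2}J}{da^{2}} = \int_{0}^{1} - 3 s^{a} \log{\left(s \right)}^{2} \, ds = - \frac{6}{\left(a + 1\right)^{3}},$$
and the integrand here is exactly the target integrand, so $I = - \frac{6}{\left(a + 1\right)^{3}}$.

Setting $a = \frac{1}{3}$:
$$I = - \frac{81}{32}.$$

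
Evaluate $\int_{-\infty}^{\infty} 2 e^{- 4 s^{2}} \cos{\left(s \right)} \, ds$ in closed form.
$\frac{\sqrt{\pi}}{e^{\frac{1}{16}}}$

Define $I(b) = \int_{-\infty}^{\infty} 2 e^{- 4 s^{2}} \cos{\left(b s \right)} \, ds$.

Differentiating under the integral sign,
$$I'(b) = \int_{-\infty}^{\infty} - 2 s e^{- 4 s^{2}} \sin{\left(b s \right)} \, ds.$$

Integrate $\int_{-\infty}^{\infty} s \sin(b s)\, e^{- 4 s^{2}}\, ds$ by parts with $u = \sin(b s)$ and $dv = s\, e^{- 4 s^{2}}\, ds$, giving $v = - \frac{e^{- 4 s^{2}}}{8}$. The boundary term vanishes and
$$\int_{-\infty}^{\infty} s \sin(b s)\, e^{- 4 s^{2}}\, ds = \frac{b}{8} \int_{-\infty}^{\infty} \cos(b s)\, e^{- 4 s^{2}}\, ds,$$
so $I'(b) = - \frac{b}{8}\, I(b)$.

This is a separable first-order ODE; solving with the initial condition $I(0) = \int_{-\infty}^{\infty} 2 e^{- 4 s^{2}}\,ds = \sqrt{\pi}$ gives
$$I(b) = \sqrt{\pi} e^{- \frac{b^{2}}{16}}.$$

Setting $b = 1$:
$$I = \frac{\sqrt{\pi}}{e^{\frac{1}{16}}}.$$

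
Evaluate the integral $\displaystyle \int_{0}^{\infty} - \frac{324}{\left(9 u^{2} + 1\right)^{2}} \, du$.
$- 27 \pi$

Recall the elementary integral
$$J(a) = \int_{0}^{\infty} - \frac{4}{a^{2} + u^{2}} \, du = - \frac{2 \pi}{a}.$$

Differentiating under the integral sign with respect to $a$,
$$\frac{dJ}{da} = \int_{0}^{\infty} \frac{8 a}{\left(a^{2} + u^{2}\right)^{2}} \, du = \frac{2 \pi}{a^{2}},$$
so $\int_{0}^{\infty} - \frac{4}{\left(a^{2} + u^{2}\right)^{2}} \, du = - \frac{\pi}{a^{3}}$.

Setting $a = \frac{1}{3}$:
$$I = - 27 \pi.$$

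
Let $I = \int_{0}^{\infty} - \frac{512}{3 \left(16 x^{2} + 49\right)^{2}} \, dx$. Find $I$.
$- \frac{32 \pi}{1029}$

Recall the elementary integral
$$J(a) = \int_{0}^{\infty} - \frac{2}{3 \left(a^{2} + x^{2}\right)} \, dx = - \frac{\pi}{3 a}.$$

Differentiating under the integral sign with respect to $a$,
$$\frac{dJ}{da} = \int_{0}^{\infty} \frac{4 a}{3 \left(a^{2} + x^{2}\right)^{2}} \, dx = \frac{\pi}{3 a^{2}},$$
so $\int_{0}^{\infty} - \frac{2}{3 \left(a^{2} + x^{2}\right)^{2}} \, dx = - \frac{\pi}{6 a^{3}}$.

Setting $a = \frac{7}{4}$:
$$I = - \frac{32 \pi}{1029}.$$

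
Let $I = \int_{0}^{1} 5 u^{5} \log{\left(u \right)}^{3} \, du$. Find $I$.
$- \frac{5}{216}$

Consider the simpler parametrised integral
$$J(a) = \int_{0}^{1} 5 u^{a} \, du = \frac{5}{a + 1}.$$

Differentiating under the integral sign brings down a factor of $\ln u$:
$$\frac{dJ}{da} = \int_{0}^{1} 5 u^{a} \log{\left(u \right)} \, du = - \frac{5}{\left(a + 1\right)^{2}}.$$

Repeating $3$ times in total — each differentiation brings down another $\ln u$ — gives
$$\frac{d^{3}J}{da^{3}} = \int_{0}^{1} 5 u^{a} \log{\left(u \right)}^{3} \, du = - \frac{30}{\left(a + 1\right)^{4}},$$
and the integrand here is exactly the target integrand, so $I = - \frac{30}{\left(a + 1\right)^{4}}$.

Setting $a = 5$:
$$I = - \frac{5}{216}.$$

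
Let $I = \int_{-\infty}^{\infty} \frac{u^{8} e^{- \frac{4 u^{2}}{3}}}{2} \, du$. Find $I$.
$\frac{8505 \sqrt{3} \sqrt{\pi}}{16384}$

Start from the elementary integral
$$J(a) = \int_{-\infty}^{\infty} \frac{e^{- a u^{2}}}{2} \, du = \frac{\sqrt{\pi}}{2 \sqrt{a}}.$$

Differentiating under the integral sign brings down a factor of $(-u^2)$:
$$\frac{dJ}{da} = \int_{-\infty}^{\infty} - \frac{u^{2} e^{- a u^{2}}}{2} \, du = - \frac{\sqrt{\pi}}{4 a^{\frac{3}{2}}}.$$

Repeating $4$ times in total — each differentiation brings down another $(-u^2)$ — gives
$$\frac{d^{4}J}{da^{4}} = \int_{-\infty}^{\infty} \frac{u^{8} e^{- a u^{2}}}{2} \, du = \frac{105 \sqrt{\pi}}{32 a^{\frac{9}{2}}},$$
and the integrand here is exactly the target integrand, so $I = \frac{105 \sqrt{\pi}}{32 a^{\frac{9}{2}}}$.

Setting $a = \frac{4}{3}$:
$$I = \frac{8505 \sqrt{3} \sqrt{\pi}}{16384}.$$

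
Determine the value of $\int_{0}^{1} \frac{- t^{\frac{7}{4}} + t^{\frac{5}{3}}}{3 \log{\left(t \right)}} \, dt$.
$\log{\left(\frac{2 \cdot 66^{\frac{2}{3}}}{33} \right)}$

Replace the exponent $\frac{7}{4}$ by a parameter $a$: let $I(a) = \int_{0}^{1} \frac{t^{\frac{5}{3}} - t^{a}}{3 \log{\left(t \right)}} \, dt$.

Since $\dfrac{\partial}{\partial a}\,t^{a} = t^{a} \ln t$, the $\ln t$ in the denominator cancels and
$$\frac{dI}{da} = \int_{0}^{1} - \frac{1}{3} t^{a} \, dt = - \frac{1}{3} \left[\frac{t^{a+1}}{a+1}\right]_0^1 = - \frac{1}{3 a + 3}.$$

Integrating with respect to $a$ gives $I(a) = - \frac{\log{\left(a + 1 \right)}}{3} - \frac{\log{\left(3 \right)}}{3} + \log{\left(2 \right)} + C$.

At $a = \frac{5}{3}$ the integrand is identically $0$, so $I(\frac{5}{3}) = 0$. The closed form gives $0$, hence $C = 0$.

Setting $a = \frac{7}{4}$:
$$I = \log{\left(\frac{2 \cdot 66^{\frac{2}{3}}}{33} \right)}.$$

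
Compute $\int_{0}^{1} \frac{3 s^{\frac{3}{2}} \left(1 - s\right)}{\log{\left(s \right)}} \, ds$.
$\log{\left(\frac{125}{343} \right)}$

Consider the one-parameter family: let $I(a) = \int_{0}^{1} \frac{3 \left(- s^{\frac{5}{2}} + s^{a}\right)}{\log{\left(s \right)}} \, ds$.

Since $\dfrac{\partial}{\partial a}\,s^{a} = s^{a} \ln s$, the $\ln s$ in the denominator cancels and
$$\frac{dI}{da} = \int_{0}^{1} 3 s^{a} \, ds = 3 \left[\frac{s^{a+1}}{a+1}\right]_0^1 = \frac{3}{a + 1}.$$

Integrating with respect to $a$ gives $I(a) = \log{\left(\frac{8 \left(a + 1\right)^{3}}{343} \right)} + C$.

At $a = \frac{5}{2}$ the integrand is identically $0$, so $I(\frac{5}{2}) = 0$. The closed form gives $0$, hence $C = 0$.

Setting $a = \frac{3}{2}$:
$$I = \log{\left(\frac{125}{343} \right)}.$$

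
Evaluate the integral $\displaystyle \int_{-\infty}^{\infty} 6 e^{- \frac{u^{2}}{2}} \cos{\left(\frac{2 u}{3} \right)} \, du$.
$\frac{6 \sqrt{2} \sqrt{\pi}}{e^{\frac{2}{9}}}$

Treat the cosine frequency as a parameter and define $I(b) = \int_{-\infty}^{\infty} 6 e^{- \frac{u^{2}}{2}} \cos{\left(b u \right)} \, du$.

Differentiating under the integral sign,
$$I'(b) = \int_{-\infty}^{\infty} - 6 u e^{- \frac{u^{2}}{2}} \sin{\left(b u \right)} \, du.$$

Integrate $\int_{-\infty}^{\infty} u \sin(b u)\, e^{- \frac{u^{2}}{2}}\, du$ by parts with $w = \sin(b u)$ and $dv = u\, e^{- \frac{u^{2}}{2}}\, du$, giving $v = - e^{- \frac{u^{2}}{2}}$. The boundary term vanishes and
$$\int_{-\infty}^{\infty} u \sin(b u)\, e^{- \frac{u^{2}}{2}}\, du = b \int_{-\infty}^{\infty} \cos(b u)\, e^{- \frac{u^{2}}{2}}\, du,$$
so $I'(b) = - b\, I(b)$.

This is a separable first-order ODE; solving with the initial condition $I(0) = \int_{-\infty}^{\infty} 6 e^{- \frac{u^{2}}{2}}\,du = 6 \sqrt{2} \sqrt{\pi}$ gives
$$I(b) = 6 \sqrt{2} \sqrt{\pi} e^{- \frac{b^{2}}{2}}.$$

Setting $b = \frac{2}{3}$:
$$I = \frac{6 \sqrt{2} \sqrt{\pi}}{e^{\frac{2}{9}}}.$$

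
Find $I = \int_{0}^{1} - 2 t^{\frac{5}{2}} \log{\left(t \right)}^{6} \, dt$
$- \frac{184320}{823543}$

Consider the simpler parametrised integral
$$J(a) = \int_{0}^{1} - 2 t^{a} \, dt = - \frac{2}{a + 1}.$$

Differentiating under the integral sign brings down a factor of $\ln t$:
$$\frac{dJ}{da} = \int_{0}^{1} - 2 t^{a} \log{\left(t \right)} \, dt = \frac{2}{\left(a + 1\right)^{2}}.$$

Repeating $6$ times in total — each differentiation brings down another $\ln t$ — gives
$$\frac{d^{6}J}{da^{6}} = \int_{0}^{1} - 2 t^{a} \log{\left(t \right)}^{6} \, dt = - \frac{1440}{\left(a + 1\right)^{7}},$$
and the integrand here is exactly the target integrand, so $I = - \frac{1440}{\left(a + 1\right)^{7}}$.

Setting $a = \frac{5}{2}$:
$$I = - \frac{184320}{823543}.$$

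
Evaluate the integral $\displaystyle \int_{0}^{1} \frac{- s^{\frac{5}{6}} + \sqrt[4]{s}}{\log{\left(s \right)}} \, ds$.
$\log{\left(\frac{15}{22} \right)}$

Replace the exponent $\frac{1}{4}$ by a parameter $a$: let $I(a) = \int_{0}^{1} \frac{- s^{\frac{5}{6}} + s^{a}}{\log{\left(s \right)}} \, ds$.

Since $\dfrac{\partial}{\partial a}\,s^{a} = s^{a} \ln s$, the $\ln s$ in the denominator cancels and
$$\frac{dI}{da} = \int_{0}^{1} s^{a} \, ds = \left[\frac{s^{a+1}}{a+1}\right]_0^1 = \frac{1}{a + 1}.$$

Integrating with respect to $a$ gives $I(a) = \log{\left(\frac{6 a}{11} + \frac{6}{11} \right)} + C$.

At $a = \frac{5}{6}$ the integrand is identically $0$, so $I(\frac{5}{6}) = 0$. The closed form gives $0$, hence $C = 0$.

Setting $a = \frac{1}{4}$:
$$I = \log{\left(\frac{15}{22} \right)}.$$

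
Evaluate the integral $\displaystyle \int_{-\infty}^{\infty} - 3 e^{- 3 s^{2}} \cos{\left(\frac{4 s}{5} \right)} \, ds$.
$- \frac{\sqrt{3} \sqrt{\pi}}{e^{\frac{4}{75}}}$

Define $I(b) = \int_{-\infty}^{\infty} - 3 e^{- 3 s^{2}} \cos{\left(b s \right)} \, ds$.

Differentiating under the integral sign,
$$I'(b) = \int_{-\infty}^{\infty} 3 s e^{- 3 s^{2}} \sin{\left(b s \right)} \, ds.$$

Integrate $\int_{-\infty}^{\infty} s \sin(b s)\, e^{- 3 s^{2}}\, ds$ by parts with $u = \sin(b s)$ and $dv = s\, e^{- 3 s^{2}}\, ds$, giving $v = - \frac{e^{- 3 s^{2}}}{6}$. The boundary term vanishes and
$$\int_{-\infty}^{\infty} s \sin(b s)\, e^{- 3 s^{2}}\, ds = \frac{b}{6} \int_{-\infty}^{\infty} \cos(b s)\, e^{- 3 s^{2}}\, ds,$$
so $I'(b) = - \frac{b}{6}\, I(b)$.

This is a separable first-order ODE; solving with the initial condition $I(0) = \int_{-\infty}^{\infty} - 3 e^{- 3 s^{2}}\,ds = - \sqrt{3} \sqrt{\pi}$ gives
$$I(b) = - \sqrt{3} \sqrt{\pi} e^{- \frac{b^{2}}{12}}.$$

Setting $b = \frac{4}{5}$:
$$I = - \frac{\sqrt{3} \sqrt{\pi}}{e^{\frac{4}{75}}}.$$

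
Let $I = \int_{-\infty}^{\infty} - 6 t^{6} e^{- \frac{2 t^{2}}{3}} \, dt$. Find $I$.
$- \frac{1215 \sqrt{6} \sqrt{\pi}}{64}$

Begin with the known integral
$$J(a) = \int_{-\infty}^{\infty} - 6 e^{- a t^{2}} \, dt = - \frac{6 \sqrt{\pi}}{\sqrt{a}}.$$

Differentiating under the integral sign brings down a factor of $(-t^2)$:
$$\frac{dJ}{da} = \int_{-\infty}^{\infty} 6 t^{2} e^{- a t^{2}} \, dt = \frac{3 \sqrt{\pi}}{a^{\frac{3}{2}}}.$$

Repeating $3$ times in total — each differentiation brings down another $(-t^2)$ — gives
$$\frac{d^{3}J}{da^{3}} = \int_{-\infty}^{\infty} 6 t^{6} e^{- a t^{2}} \, dt = \frac{45 \sqrt{\pi}}{4 a^{\frac{7}{2}}},$$
and the integrand here is $(-1)^{3}$ times the target integrand, so $I = (-1)^{3}\,\frac{d^{3}J}{da^{3}} = - \frac{45 \sqrt{\pi}}{4 a^{\frac{7}{2}}}$.

Setting $a = \frac{2}{3}$:
$$I = - \frac{1215 \sqrt{6} \sqrt{\pi}}{64}.$$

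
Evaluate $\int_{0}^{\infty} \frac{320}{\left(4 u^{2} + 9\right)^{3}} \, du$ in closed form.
$\frac{10 \pi}{81}$

Start from the standard arctangent integral
$$J(a) = \int_{0}^{\infty} \frac{5}{a^{2} + u^{2}} \, du = \frac{5 \pi}{2 a}.$$

Differentiating under the integral sign with respect to $a$,
$$\frac{dJ}{da} = \int_{0}^{\infty} - \frac{10 a}{\left(a^{2} + u^{2}\right)^{2}} \, du = - \frac{5 \pi}{2 a^{2}},$$
so $\int_{0}^{\infty} \frac{5}{\left(a^{2} + u^{2}\right)^{2}} \, du = \frac{5 \pi}{4 a^{3}}$.

Repeating — each differentiation of $1/(u^2+a^2)^j$ produces $-2ja/(u^2+a^2)^{j+1}$ — and dividing through by $-2ja$ at each step yields, after $2$ differentiations in total,
$$\int_{0}^{\infty} \frac{5}{\left(a^{2} + u^{2}\right)^{3}} \, du = \frac{15 \pi}{16 a^{5}}.$$

Setting $a = \frac{3}{2}$:
$$I = \frac{10 \pi}{81}.$$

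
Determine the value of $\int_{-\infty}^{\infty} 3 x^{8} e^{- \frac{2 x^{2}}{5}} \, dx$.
$\frac{196875 \sqrt{10} \sqrt{\pi}}{512}$

Consider the simpler parametrised integral
$$J(a) = \int_{-\infty}^{\infty} 3 e^{- a x^{2}} \, dx = \frac{3 \sqrt{\pi}}{\sqrt{a}}.$$

Differentiating under the integral sign brings down a factor of $(-x^2)$:
$$\frac{dJ}{da} = \int_{-\infty}^{\infty} - 3 x^{2} e^{- a x^{2}} \, dx = - \frac{3 \sqrt{\pi}}{2 a^{\frac{3}{2}}}.$$

Repeating $4$ times in total — each differentiation brings down another $(-x^2)$ — gives
$$\frac{d^{4}J}{da^{4}} = \int_{-\infty}^{\infty} 3 x^{8} e^{- a x^{2}} \, dx = \frac{315 \sqrt{\pi}}{16 a^{\frac{9}{2}}},$$
and the integrand here is exactly the target integrand, so $I = \frac{315 \sqrt{\pi}}{16 a^{\frac{9}{2}}}$.

Setting $a = \frac{2}{5}$:
$$I = \frac{196875 \sqrt{10} \sqrt{\pi}}{512}.$$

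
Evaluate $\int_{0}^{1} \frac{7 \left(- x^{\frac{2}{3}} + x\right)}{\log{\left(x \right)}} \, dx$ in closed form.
$\log{\left(\frac{279936}{78125} \right)}$

Replace the exponent $\frac{2}{3}$ by a parameter $a$: let $I(a) = \int_{0}^{1} \frac{7 \left(x - x^{a}\right)}{\log{\left(x \right)}} \, dx$.

Since $\dfrac{\partial}{\partial a}\,x^{a} = x^{a} \ln x$, the $\ln x$ in the denominator cancels and
$$\frac{dI}{da} = \int_{0}^{1} -7 x^{a} \, dx = -7 \left[\frac{x^{a+1}}{a+1}\right]_0^1 = - \frac{7}{a + 1}.$$

Integrating with respect to $a$ gives $I(a) = \log{\left(\frac{128}{\left(a + 1\right)^{7}} \right)} + C$.

At $a = 1$ the integrand is identically $0$, so $I(1) = 0$. The closed form gives $0$, hence $C = 0$.

Setting $a = \frac{2}{3}$:
$$I = \log{\left(\frac{279936}{78125} \right)}.$$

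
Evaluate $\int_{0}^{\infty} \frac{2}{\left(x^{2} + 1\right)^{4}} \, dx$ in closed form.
$\frac{5 \pi}{16}$

Begin with the known result
$$J(a) = \int_{0}^{\infty} \frac{2}{a^{2} + x^{2}} \, dx = \frac{\pi}{a}.$$

Differentiating under the integral sign with respect to $a$,
$$\frac{dJ}{da} = \int_{0}^{\infty} - \frac{4 a}{\left(a^{2} + x^{2}\right)^{2}} \, dx = - \frac{\pi}{a^{2}},$$
so $\int_{0}^{\infty} \frac{2}{\left(a^{2} + x^{2}\right)^{2}} \, dx = \frac{\pi}{2 a^{3}}$.

Repeating — each differentiation of $1/(x^2+a^2)^j$ produces $-2ja/(x^2+a^2)^{j+1}$ — and dividing through by $-2ja$ at each step yields, after $3$ differentiations in total,
$$\int_{0}^{\infty} \frac{2}{\left(a^{2} + x^{2}\right)^{4}} \, dx = \frac{5 \pi}{16 a^{7}}.$$

Setting $a = 1$:
$$I = \frac{5 \pi}{16}.$$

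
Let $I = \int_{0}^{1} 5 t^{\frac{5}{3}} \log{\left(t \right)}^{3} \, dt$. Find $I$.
$- \frac{1215}{2048}$

Consider the simpler parametrised integral
$$J(a) = \int_{0}^{1} 5 t^{a} \, dt = \frac{5}{a + 1}.$$

Differentiating under the integral sign brings down a factor of $\ln t$:
$$\frac{dJ}{da} = \int_{0}^{1} 5 t^{a} \log{\left(t \right)} \, dt = - \frac{5}{\left(a + 1\right)^{2}}.$$

Repeating $3$ times in total — each differentiation brings down another $\ln t$ — gives
$$\frac{d^{3}J}{da^{3}} = \int_{0}^{1} 5 t^{a} \log{\left(t \right)}^{3} \, dt = - \frac{30}{\left(a + 1\right)^{4}},$$
and the integrand here is exactly the target integrand, so $I = - \frac{30}{\left(a + 1\right)^{4}}$.

Setting $a = \frac{5}{3}$:
$$I = - \frac{1215}{2048}.$$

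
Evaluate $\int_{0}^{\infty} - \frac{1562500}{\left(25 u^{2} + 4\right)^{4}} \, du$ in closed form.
$- \frac{390625 \pi}{1024}$

Begin with the known result
$$J(a) = \int_{0}^{\infty} - \frac{4}{a^{2} + u^{2}} \, du = - \frac{2 \pi}{a}.$$

Differentiating under the integral sign with respect to $a$,
$$\frac{dJ}{da} = \int_{0}^{\infty} \frac{8 a}{\left(a^{2} + u^{2}\right)^{2}} \, du = \frac{2 \pi}{a^{2}},$$
so $\int_{0}^{\infty} - \frac{4}{\left(a^{2} + u^{2}\right)^{2}} \, du = - \frac{\pi}{a^{3}}$.

Repeating — each differentiation of $1/(u^2+a^2)^j$ produces $-2ja/(u^2+a^2)^{j+1}$ — and dividing through by $-2ja$ at each step yields, after $3$ differentiations in total,
$$\int_{0}^{\infty} - \frac{4}{\left(a^{2} + u^{2}\right)^{4}} \, du = - \frac{5 \pi}{8 a^{7}}.$$

Setting $a = \frac{2}{5}$:
$$I = - \frac{390625 \pi}{1024}.$$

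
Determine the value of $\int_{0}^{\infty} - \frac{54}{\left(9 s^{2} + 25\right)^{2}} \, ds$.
$- \frac{9 \pi}{250}$

Recall the elementary integral
$$J(a) = \int_{0}^{\infty} - \frac{2}{3 \left(a^{2} + s^{2}\right)} \, ds = - \frac{\pi}{3 a}.$$

Differentiating under the integral sign with respect to $a$,
$$\frac{dJ}{da} = \int_{0}^{\infty} \frac{4 a}{3 \left(a^{2} + s^{2}\right)^{2}} \, ds = \frac{\pi}{3 a^{2}},$$
so $\int_{0}^{\infty} - \frac{2}{3 \left(a^{2} + s^{2}\right)^{2}} \, ds = - \frac{\pi}{6 a^{3}}$.

Setting $a = \frac{5}{3}$:
$$I = - \frac{9 \pi}{250}.$$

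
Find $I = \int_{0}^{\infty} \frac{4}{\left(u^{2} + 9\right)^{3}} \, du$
$\frac{\pi}{324}$

Begin with the known result
$$J(a) = \int_{0}^{\infty} \frac{4}{a^{2} + u^{2}} \, du = \frac{2 \pi}{a}.$$

Differentiating under the integral sign with respect to $a$,
$$\frac{dJ}{da} = \int_{0}^{\infty} - \frac{8 a}{\left(a^{2} + u^{2}\right)^{2}} \, du = - \frac{2 \pi}{a^{2}},$$
so $\int_{0}^{\infty} \frac{4}{\left(a^{2} + u^{2}\right)^{2}} \, du = \frac{\pi}{a^{3}}$.

Repeating — each differentiation of $1/(u^2+a^2)^j$ produces $-2ja/(u^2+a^2)^{j+1}$ — and dividing through by $-2ja$ at each step yields, after $2$ differentiations in total,
$$\int_{0}^{\infty} \frac{4}{\left(a^{2} + u^{2}\right)^{3}} \, du = \frac{3 \pi}{4 a^{5}}.$$

Setting $a = 3$:
$$I = \frac{\pi}{324}.$$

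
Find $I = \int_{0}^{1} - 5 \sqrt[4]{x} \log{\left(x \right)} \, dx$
$\frac{16}{5}$

Consider the simpler parametrised integral
$$J(a) = \int_{0}^{1} - 5 x^{a} \, dx = - \frac{5}{a + 1}.$$

Differentiating under the integral sign brings down a factor of $\ln x$:
$$\frac{dJ}{da} = \int_{0}^{1} - 5 x^{a} \log{\left(x \right)} \, dx = \frac{5}{\left(a + 1\right)^{2}}.$$

The integral on the left is $I$, so $I = \frac{5}{\left(a + 1\right)^{2}}$.

Setting $a = \frac{1}{4}$:
$$I = \frac{16}{5}.$$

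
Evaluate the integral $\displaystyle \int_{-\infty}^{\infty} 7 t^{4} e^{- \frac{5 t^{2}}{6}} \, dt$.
$\frac{189 \sqrt{30} \sqrt{\pi}}{125}$

Start from the elementary integral
$$J(a) = \int_{-\infty}^{\infty} 7 e^{- a t^{2}} \, dt = \frac{7 \sqrt{\pi}}{\sqrt{a}}.$$

Differentiating under the integral sign brings down a factor of $(-t^2)$:
$$\frac{dJ}{da} = \int_{-\infty}^{\infty} - 7 t^{2} e^{- a t^{2}} \, dt = - \frac{7 \sqrt{\pi}}{2 a^{\frac{3}{2}}}.$$

Repeating twice in total — each differentiation brings down another $(-t^2)$ — gives
$$\frac{d^{2}J}{da^{2}} = \int_{-\infty}^{\infty} 7 t^{4} e^{- a t^{2}} \, dt = \frac{21 \sqrt{\pi}}{4 a^{\frac{5}{2}}},$$
and the integrand here is exactly the target integrand, so $I = \frac{21 \sqrt{\pi}}{4 a^{\frac{5}{2}}}$.

Setting $a = \frac{5}{6}$:
$$I = \frac{189 \sqrt{30} \sqrt{\pi}}{125}.$$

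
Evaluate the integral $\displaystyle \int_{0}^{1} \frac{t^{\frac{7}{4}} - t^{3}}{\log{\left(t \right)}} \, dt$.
$\log{\left(\frac{11}{16} \right)}$

Consider the one-parameter family: let $I(a) = \int_{0}^{1} \frac{- t^{3} + t^{a}}{\log{\left(t \right)}} \, dt$.

Since $\dfrac{\partial}{\partial a}\,t^{a} = t^{a} \ln t$, the $\ln t$ in the denominator cancels and
$$\frac{dI}{da} = \int_{0}^{1} t^{a} \, dt = \left[\frac{t^{a+1}}{a+1}\right]_0^1 = \frac{1}{a + 1}.$$

Integrating with respect to $a$ gives $I(a) = \log{\left(\frac{a}{4} + \frac{1}{4} \right)} + C$.

At $a = 3$ the integrand is identically $0$, so $I(3) = 0$. The closed form gives $0$, hence $C = 0$.

Setting $a = \frac{7}{4}$:
$$I = \log{\left(\frac{11}{16} \right)}.$$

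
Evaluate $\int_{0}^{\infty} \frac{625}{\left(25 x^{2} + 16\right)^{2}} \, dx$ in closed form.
$\frac{125 \pi}{256}$

Begin with the known result
$$J(a) = \int_{0}^{\infty} \frac{1}{a^{2} + x^{2}} \, dx = \frac{\pi}{2 a}.$$

Differentiating under the integral sign with respect to $a$,
$$\frac{dJ}{da} = \int_{0}^{\infty} - \frac{2 a}{\left(a^{2} + x^{2}\right)^{2}} \, dx = - \frac{\pi}{2 a^{2}},$$
so $\int_{0}^{\infty} \frac{1}{\left(a^{2} + x^{2}\right)^{2}} \, dx = \frac{\pi}{4 a^{3}}$.

Setting $a = \frac{4}{5}$:
$$I = \frac{125 \pi}{256}.$$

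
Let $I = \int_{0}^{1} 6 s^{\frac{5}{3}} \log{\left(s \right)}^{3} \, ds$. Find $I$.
$- \frac{729}{1024}$

Start from the elementary integral
$$J(a) = \int_{0}^{1} 6 s^{a} \, ds = \frac{6}{a + 1}.$$

Differentiating under the integral sign brings down a factor of $\ln s$:
$$\frac{dJ}{da} = \int_{0}^{1} 6 s^{a} \log{\left(s \right)} \, ds = - \frac{6}{\left(a + 1\right)^{2}}.$$

Repeating $3$ times in total — each differentiation brings down another $\ln s$ — gives
$$\frac{d^{3}J}{da^{3}} = \int_{0}^{1} 6 s^{a} \log{\left(s \right)}^{3} \, ds = - \frac{36}{\left(a + 1\right)^{4}},$$
and the integrand here is exactly the target integrand, so $I = - \frac{36}{\left(a + 1\right)^{4}}$.

Setting $a = \frac{5}{3}$:
$$I = - \frac{729}{1024}.$$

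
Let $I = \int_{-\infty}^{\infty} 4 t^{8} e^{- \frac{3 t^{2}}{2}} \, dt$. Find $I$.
$\frac{140 \sqrt{6} \sqrt{\pi}}{81}$

Consider the simpler parametrised integral
$$J(a) = \int_{-\infty}^{\infty} 4 e^{- a t^{2}} \, dt = \frac{4 \sqrt{\pi}}{\sqrt{a}}.$$

Differentiating under the integral sign brings down a factor of $(-t^2)$:
$$\frac{dJ}{da} = \int_{-\infty}^{\infty} - 4 t^{2} e^{- a t^{2}} \, dt = - \frac{2 \sqrt{\pi}}{a^{\frac{3}{2}}}.$$

Repeating $4$ times in total — each differentiation brings down another $(-t^2)$ — gives
$$\frac{d^{4}J}{da^{4}} = \int_{-\infty}^{\infty} 4 t^{8} e^{- a t^{2}} \, dt = \frac{105 \sqrt{\pi}}{4 a^{\frac{9}{2}}},$$
and the integrand here is exactly the target integrand, so $I = \frac{105 \sqrt{\pi}}{4 a^{\frac{9}{2}}}$.

Setting $a = \frac{3}{2}$:
$$I = \frac{140 \sqrt{6} \sqrt{\pi}}{81}.$$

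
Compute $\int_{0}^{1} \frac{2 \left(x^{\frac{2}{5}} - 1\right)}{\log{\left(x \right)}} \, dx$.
$\log{\left(\frac{49}{25} \right)}$

Introduce a parameter $a$ in the exponent: let $I(a) = \int_{0}^{1} \frac{2 \left(x^{a} - 1\right)}{\log{\left(x \right)}} \, dx$.

Since $\dfrac{\partial}{\partial a}\,x^{a} = x^{a} \ln x$, the $\ln x$ in the denominator cancels and
$$\frac{dI}{da} = \int_{0}^{1} 2 x^{a} \, dx = 2 \left[\frac{x^{a+1}}{a+1}\right]_0^1 = \frac{2}{a + 1}.$$

Integrating with respect to $a$ gives $I(a) = 2 \log{\left(a + 1 \right)} + C$.

At $a = 0$ the integrand is identically $0$, so $I(0) = 0$. The closed form gives $0$, hence $C = 0$.

Setting $a = \frac{2}{5}$:
$$I = \log{\left(\frac{49}{25} \right)}.$$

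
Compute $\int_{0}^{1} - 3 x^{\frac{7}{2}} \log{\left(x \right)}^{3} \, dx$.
$\frac{32}{729}$

Start from the elementary integral
$$J(a) = \int_{0}^{1} - 3 x^{a} \, dx = - \frac{3}{a + 1}.$$

Differentiating under the integral sign brings down a factor of $\ln x$:
$$\frac{dJ}{da} = \int_{0}^{1} - 3 x^{a} \log{\left(x \right)} \, dx = \frac{3}{\left(a + 1\right)^{2}}.$$

Repeating $3$ times in total — each differentiation brings down another $\ln x$ — gives
$$\frac{d^{3}J}{da^{3}} = \int_{0}^{1} - 3 x^{a} \log{\left(x \right)}^{3} \, dx = \frac{18}{\left(a + 1\right)^{4}},$$
and the integrand here is exactly the target integrand, so $I = \frac{18}{\left(a + 1\right)^{4}}$.

Setting $a = \frac{7}{2}$:
$$I = \frac{32}{729}.$$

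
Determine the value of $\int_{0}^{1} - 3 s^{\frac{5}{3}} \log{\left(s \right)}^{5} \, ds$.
$\frac{32805}{32768}$

Consider the simpler parametrised integral
$$J(a) = \int_{0}^{1} - 3 s^{a} \, ds = - \frac{3}{a + 1}.$$

Differentiating under the integral sign brings down a factor of $\ln s$:
$$\frac{dJ}{da} = \int_{0}^{1} - 3 s^{a} \log{\left(s \right)} \, ds = \frac{3}{\left(a + 1\right)^{2}}.$$

Repeating $5$ times in total — each differentiation brings down another $\ln s$ — gives
$$\frac{d^{5}J}{da^{5}} = \int_{0}^{1} - 3 s^{a} \log{\left(s \right)}^{5} \, ds = \frac{360}{\left(a + 1\right)^{6}},$$
and the integrand here is exactly the target integrand, so $I = \frac{360}{\left(a + 1\right)^{6}}$.

Setting $a = \frac{5}{3}$:
$$I = \frac{32805}{32768}.$$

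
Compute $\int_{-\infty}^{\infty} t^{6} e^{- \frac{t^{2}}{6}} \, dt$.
$405 \sqrt{6} \sqrt{\pi}$

Begin with the known integral
$$J(a) = \int_{-\infty}^{\infty} e^{- a t^{2}} \, dt = \frac{\sqrt{\pi}}{\sqrt{a}}.$$

Differentiating under the integral sign brings down a factor of $(-t^2)$:
$$\frac{dJ}{da} = \int_{-\infty}^{\infty} - t^{2} e^{- a t^{2}} \, dt = - \frac{\sqrt{\pi}}{2 a^{\frac{3}{2}}}.$$

Repeating $3$ times in total — each differentiation brings down another $(-t^2)$ — gives
$$\frac{d^{3}J}{da^{3}} = \int_{-\infty}^{\infty} - t^{6} e^{- a t^{2}} \, dt = - \frac{15 \sqrt{\pi}}{8 a^{\frac{7}{2}}},$$
and the integrand here is $(-1)^{3}$ times the target integrand, so $I = (-1)^{3}\,\frac{d^{3}J}{da^{3}} = \frac{15 \sqrt{\pi}}{8 a^{\frac{7}{2}}}$.

Setting $a = \frac{1}{6}$:
$$I = 405 \sqrt{6} \sqrt{\pi}.$$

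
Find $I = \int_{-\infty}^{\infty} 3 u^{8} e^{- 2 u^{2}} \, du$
$\frac{315 \sqrt{2} \sqrt{\pi}}{512}$

Consider the simpler parametrised integral
$$J(a) = \int_{-\infty}^{\infty} 3 e^{- a u^{2}} \, du = \frac{3 \sqrt{\pi}}{\sqrt{a}}.$$

Differentiating under the integral sign brings down a factor of $(-u^2)$:
$$\frac{dJ}{da} = \int_{-\infty}^{\infty} - 3 u^{2} e^{- a u^{2}} \, du = - \frac{3 \sqrt{\pi}}{2 a^{\frac{3}{2}}}.$$

Repeating $4$ times in total — each differentiation brings down another $(-u^2)$ — gives
$$\frac{d^{4}J}{da^{4}} = \int_{-\infty}^{\infty} 3 u^{8} e^{- a u^{2}} \, du = \frac{315 \sqrt{\pi}}{16 a^{\frac{9}{2}}},$$
and the integrand here is exactly the target integrand, so $I = \frac{315 \sqrt{\pi}}{16 a^{\frac{9}{2}}}$.

Setting $a = 2$:
$$I = \frac{315 \sqrt{2} \sqrt{\pi}}{512}.$$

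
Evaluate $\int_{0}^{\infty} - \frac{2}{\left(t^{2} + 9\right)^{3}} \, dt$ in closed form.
$- \frac{\pi}{648}$

Recall the elementary integral
$$J(a) = \int_{0}^{\infty} - \frac{2}{a^{2} + t^{2}} \, dt = - \frac{\pi}{a}.$$

Differentiating under the integral sign with respect to $a$,
$$\frac{dJ}{da} = \int_{0}^{\infty} \frac{4 a}{\left(a^{2} + t^{2}\right)^{2}} \, dt = \frac{\pi}{a^{2}},$$
so $\int_{0}^{\infty} - \frac{2}{\left(a^{2} + t^{2}\right)^{2}} \, dt = - \frac{\pi}{2 a^{3}}$.

Repeating — each differentiation of $1/(t^2+a^2)^j$ produces $-2ja/(t^2+a^2)^{j+1}$ — and dividing through by $-2ja$ at each step yields, after $2$ differentiations in total,
$$\int_{0}^{\infty} - \frac{2}{\left(a^{2} + t^{2}\right)^{3}} \, dt = - \frac{3 \pi}{8 a^{5}}.$$

Setting $a = 3$:
$$I = - \frac{\pi}{648}.$$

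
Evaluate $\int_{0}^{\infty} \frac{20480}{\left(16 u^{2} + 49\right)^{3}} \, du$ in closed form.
$\frac{960 \pi}{16807}$

Begin with the known result
$$J(a) = \int_{0}^{\infty} \frac{5}{a^{2} + u^{2}} \, du = \frac{5 \pi}{2 a}.$$

Differentiating under the integral sign with respect to $a$,
$$\frac{dJ}{da} = \int_{0}^{\infty} - \frac{10 a}{\left(a^{2} + u^{2}\right)^{2}} \, du = - \frac{5 \pi}{2 a^{2}},$$
so $\int_{0}^{\infty} \frac{5}{\left(a^{2} + u^{2}\right)^{2}} \, du = \frac{5 \pi}{4 a^{3}}$.

Repeating — each differentiation of $1/(u^2+a^2)^j$ produces $-2ja/(u^2+a^2)^{j+1}$ — and dividing through by $-2ja$ at each step yields, after $2$ differentiations in total,
$$\int_{0}^{\infty} \frac{5}{\left(a^{2} + u^{2}\right)^{3}} \, du = \frac{15 \pi}{16 a^{5}}.$$

Setting $a = \frac{7}{4}$:
$$I = \frac{960 \pi}{16807}.$$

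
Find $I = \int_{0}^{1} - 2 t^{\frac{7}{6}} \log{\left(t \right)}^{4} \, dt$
$- \frac{373248}{371293}$

Consider the simpler parametrised integral
$$J(a) = \int_{0}^{1} - 2 t^{a} \, dt = - \frac{2}{a + 1}.$$

Differentiating under the integral sign brings down a factor of $\ln t$:
$$\frac{dJ}{da} = \int_{0}^{1} - 2 t^{a} \log{\left(t \right)} \, dt = \frac{2}{\left(a + 1\right)^{2}}.$$

Repeating $4$ times in total — each differentiation brings down another $\ln t$ — gives
$$\frac{d^{4}J}{da^{4}} = \int_{0}^{1} - 2 t^{a} \log{\left(t \right)}^{4} \, dt = - \frac{48}{\left(a + 1\right)^{5}},$$
and the integrand here is exactly the target integrand, so $I = - \frac{48}{\left(a + 1\right)^{5}}$.

Setting $a = \frac{7}{6}$:
$$I = - \frac{373248}{371293}.$$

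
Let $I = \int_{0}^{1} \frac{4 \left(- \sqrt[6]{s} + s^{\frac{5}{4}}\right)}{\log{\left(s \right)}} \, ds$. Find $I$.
$- \log{\left(\frac{38416}{531441} \right)}$

Consider the one-parameter family: let $I(a) = \int_{0}^{1} \frac{4 \left(s^{\frac{5}{4}} - s^{a}\right)}{\log{\left(s \right)}} \, ds$.

Since $\dfrac{\partial}{\partial a}\,s^{a} = s^{a} \ln s$, the $\ln s$ in the denominator cancels and
$$\frac{dI}{da} = \int_{0}^{1} -4 s^{a} \, ds = -4 \left[\frac{s^{a+1}}{a+1}\right]_0^1 = - \frac{4}{a + 1}.$$

Integrating with respect to $a$ gives $I(a) = - \log{\left(\frac{256 \left(a + 1\right)^{4}}{6561} \right)} + C$.

At $a = \frac{5}{4}$ the integrand is identically $0$, so $I(\frac{5}{4}) = 0$. The closed form gives $0$, hence $C = 0$.

Setting $a = \frac{1}{6}$:
$$I = - \log{\left(\frac{38416}{531441} \right)}.$$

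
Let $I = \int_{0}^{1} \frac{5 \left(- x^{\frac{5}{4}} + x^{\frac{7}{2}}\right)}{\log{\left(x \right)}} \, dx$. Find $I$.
$\log{\left(32 \right)}$

Replace the exponent $\frac{5}{4}$ by a parameter $a$: let $I(a) = \int_{0}^{1} \frac{5 \left(x^{\frac{7}{2}} - x^{a}\right)}{\log{\left(x \right)}} \, dx$.

Since $\dfrac{\partial}{\partial a}\,x^{a} = x^{a} \ln x$, the $\ln x$ in the denominator cancels and
$$\frac{dI}{da} = \int_{0}^{1} -5 x^{a} \, dx = -5 \left[\frac{x^{a+1}}{a+1}\right]_0^1 = - \frac{5}{a + 1}.$$

Integrating with respect to $a$ gives $I(a) = - \log{\left(\frac{32 \left(a + 1\right)^{5}}{59049} \right)} + C$.

At $a = \frac{7}{2}$ the integrand is identically $0$, so $I(\frac{7}{2}) = 0$. The closed form gives $0$, hence $C = 0$.

Setting $a = \frac{5}{4}$:
$$I = \log{\left(32 \right)}.$$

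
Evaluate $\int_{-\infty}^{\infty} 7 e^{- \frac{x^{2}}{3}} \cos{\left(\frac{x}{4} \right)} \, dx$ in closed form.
$\frac{7 \sqrt{3} \sqrt{\pi}}{e^{\frac{3}{64}}}$

Treat the cosine frequency as a parameter and define $I(b) = \int_{-\infty}^{\infty} 7 e^{- \frac{x^{2}}{3}} \cos{\left(b x \right)} \, dx$.

Differentiating under the integral sign,
$$I'(b) = \int_{-\infty}^{\infty} - 7 x e^{- \frac{x^{2}}{3}} \sin{\left(b x \right)} \, dx.$$

Integrate $\int_{-\infty}^{\infty} x \sin(b x)\, e^{- \frac{x^{2}}{3}}\, dx$ by parts with $u = \sin(b x)$ and $dv = x\, e^{- \frac{x^{2}}{3}}\, dx$, giving $v = - \frac{3 e^{- \frac{x^{2}}{3}}}{2}$. The boundary term vanishes and
$$\int_{-\infty}^{\infty} x \sin(b x)\, e^{- \frac{x^{2}}{3}}\, dx = \frac{3 b}{2} \int_{-\infty}^{\infty} \cos(b x)\, e^{- \frac{x^{2}}{3}}\, dx,$$
so $I'(b) = - \frac{3 b}{2}\, I(b)$.

This is a separable first-order ODE; solving with the initial condition $I(0) = \int_{-\infty}^{\infty} 7 e^{- \frac{x^{2}}{3}}\,dx = 7 \sqrt{3} \sqrt{\pi}$ gives
$$I(b) = 7 \sqrt{3} \sqrt{\pi} e^{- \frac{3 b^{2}}{4}}.$$

Setting $b = \frac{1}{4}$:
$$I = \frac{7 \sqrt{3} \sqrt{\pi}}{e^{\frac{3}{64}}}.$$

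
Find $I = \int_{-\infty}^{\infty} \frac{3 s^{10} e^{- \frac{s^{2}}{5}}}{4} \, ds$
$\frac{8859375 \sqrt{5} \sqrt{\pi}}{128}$

Start from the elementary integral
$$J(a) = \int_{-\infty}^{\infty} \frac{3 e^{- a s^{2}}}{4} \, ds = \frac{3 \sqrt{\pi}}{4 \sqrt{a}}.$$

Differentiating under the integral sign brings down a factor of $(-s^2)$:
$$\frac{dJ}{da} = \int_{-\infty}^{\infty} - \frac{3 s^{2} e^{- a s^{2}}}{4} \, ds = - \frac{3 \sqrt{\pi}}{8 a^{\frac{3}{2}}}.$$

Repeating $5$ times in total — each differentiation brings down another $(-s^2)$ — gives
$$\frac{d^{5}J}{da^{5}} = \int_{-\infty}^{\infty} - \frac{3 s^{10} e^{- a s^{2}}}{4} \, ds = - \frac{2835 \sqrt{\pi}}{128 a^{\frac{11}{2}}},$$
and the integrand here is $(-1)^{5}$ times the target integrand, so $I = (-1)^{5}\,\frac{d^{5}J}{da^{5}} = \frac{2835 \sqrt{\pi}}{128 a^{\frac{11}{2}}}$.

Setting $a = \frac{1}{5}$:
$$I = \frac{8859375 \sqrt{5} \sqrt{\pi}}{128}.$$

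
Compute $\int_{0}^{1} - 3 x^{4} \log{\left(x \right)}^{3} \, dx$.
$\frac{18}{625}$

Begin with the known integral
$$J(a) = \int_{0}^{1} - 3 x^{a} \, dx = - \frac{3}{a + 1}.$$

Differentiating under the integral sign brings down a factor of $\ln x$:
$$\frac{dJ}{da} = \int_{0}^{1} - 3 x^{a} \log{\left(x \right)} \, dx = \frac{3}{\left(a + 1\right)^{2}}.$$

Repeating $3$ times in total — each differentiation brings down another $\ln x$ — gives
$$\frac{d^{3}J}{da^{3}} = \int_{0}^{1} - 3 x^{a} \log{\left(x \right)}^{3} \, dx = \frac{18}{\left(a + 1\right)^{4}},$$
and the integrand here is exactly the target integrand, so $I = \frac{18}{\left(a + 1\right)^{4}}$.

Setting $a = 4$:
$$I = \frac{18}{625}.$$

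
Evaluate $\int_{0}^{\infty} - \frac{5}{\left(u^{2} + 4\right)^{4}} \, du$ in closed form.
$- \frac{25 \pi}{4096}$

Start from the standard arctangent integral
$$J(a) = \int_{0}^{\infty} - \frac{5}{a^{2} + u^{2}} \, du = - \frac{5 \pi}{2 a}.$$

Differentiating under the integral sign with respect to $a$,
$$\frac{dJ}{da} = \int_{0}^{\infty} \frac{10 a}{\left(a^{2} + u^{2}\right)^{2}} \, du = \frac{5 \pi}{2 a^{2}},$$
so $\int_{0}^{\infty} - \frac{5}{\left(a^{2} + u^{2}\right)^{2}} \, du = - \frac{5 \pi}{4 a^{3}}$.

Repeating — each differentiation of $1/(u^2+a^2)^j$ produces $-2ja/(u^2+a^2)^{j+1}$ — and dividing through by $-2ja$ at each step yields, after $3$ differentiations in total,
$$\int_{0}^{\infty} - \frac{5}{\left(a^{2} + u^{2}\right)^{4}} \, du = - \frac{25 \pi}{32 a^{7}}.$$

Setting $a = 2$:
$$I = - \frac{25 \pi}{4096}.$$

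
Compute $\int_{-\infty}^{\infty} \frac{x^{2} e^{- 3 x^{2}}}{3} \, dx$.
$\frac{\sqrt{3} \sqrt{\pi}}{54}$

Start from the elementary integral
$$J(a) = \int_{-\infty}^{\infty} \frac{e^{- a x^{2}}}{3} \, dx = \frac{\sqrt{\pi}}{3 \sqrt{a}}.$$

Differentiating under the integral sign brings down a factor of $(-x^2)$:
$$\frac{dJ}{da} = \int_{-\infty}^{\infty} - \frac{x^{2} e^{- a x^{2}}}{3} \, dx = - \frac{\sqrt{\pi}}{6 a^{\frac{3}{2}}}.$$

The integral on the left is $-I$, so $I = \frac{\sqrt{\pi}}{6 a^{\frac{3}{2}}}$.

Setting $a = 3$:
$$I = \frac{\sqrt{3} \sqrt{\pi}}{54}.$$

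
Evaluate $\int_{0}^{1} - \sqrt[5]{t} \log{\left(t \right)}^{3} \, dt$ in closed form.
$\frac{625}{216}$

Consider the simpler parametrised integral
$$J(a) = \int_{0}^{1} - t^{a} \, dt = - \frac{1}{a + 1}.$$

Differentiating under the integral sign brings down a factor of $\ln t$:
$$\frac{dJ}{da} = \int_{0}^{1} - t^{a} \log{\left(t \right)} \, dt = \frac{1}{\left(a + 1\right)^{2}}.$$

Repeating $3$ times in total — each differentiation brings down another $\ln t$ — gives
$$\frac{d^{3}J}{da^{3}} = \int_{0}^{1} - t^{a} \log{\left(t \right)}^{3} \, dt = \frac{6}{\left(a + 1\right)^{4}},$$
and the integrand here is exactly the target integrand, so $I = \frac{6}{\left(a + 1\right)^{4}}$.

Setting $a = \frac{1}{5}$:
$$I = \frac{625}{216}.$$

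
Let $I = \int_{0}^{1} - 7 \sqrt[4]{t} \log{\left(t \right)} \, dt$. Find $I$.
$\frac{112}{25}$

Begin with the known integral
$$J(a) = \int_{0}^{1} - 7 t^{a} \, dt = - \frac{7}{a + 1}.$$

Differentiating under the integral sign brings down a factor of $\ln t$:
$$\frac{dJ}{da} = \int_{0}^{1} - 7 t^{a} \log{\left(t \right)} \, dt = \frac{7}{\left(a + 1\right)^{2}}.$$

The integral on the left is $I$, so $I = \frac{7}{\left(a + 1\right)^{2}}$.

Setting $a = \frac{1}{4}$:
$$I = \frac{112}{25}.$$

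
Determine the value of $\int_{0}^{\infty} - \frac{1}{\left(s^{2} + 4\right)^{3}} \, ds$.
$- \frac{3 \pi}{512}$

Start from the standard arctangent integral
$$J(a) = \int_{0}^{\infty} - \frac{1}{a^{2} + s^{2}} \, ds = - \frac{\pi}{2 a}.$$

Differentiating under the integral sign with respect to $a$,
$$\frac{dJ}{da} = \int_{0}^{\infty} \frac{2 a}{\left(a^{2} + s^{2}\right)^{2}} \, ds = \frac{\pi}{2 a^{2}},$$
so $\int_{0}^{\infty} - \frac{1}{\left(a^{2} + s^{2}\right)^{2}} \, ds = - \frac{\pi}{4 a^{3}}$.

Repeating — each differentiation of $1/(s^2+a^2)^j$ produces $-2ja/(s^2+a^2)^{j+1}$ — and dividing through by $-2ja$ at each step yields, after $2$ differentiations in total,
$$\int_{0}^{\infty} - \frac{1}{\left(a^{2} + s^{2}\right)^{3}} \, ds = - \frac{3 \pi}{16 a^{5}}.$$

Setting $a = 2$:
$$I = - \frac{3 \pi}{512}.$$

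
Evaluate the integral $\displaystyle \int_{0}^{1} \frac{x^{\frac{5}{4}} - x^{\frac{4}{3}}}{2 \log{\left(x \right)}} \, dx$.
$\log{\left(\frac{3 \sqrt{21}}{14} \right)}$

Replace the exponent $\frac{5}{4}$ by a parameter $a$: let $I(a) = \int_{0}^{1} \frac{- x^{\frac{4}{3}} + x^{a}}{2 \log{\left(x \right)}} \, dx$.

Since $\dfrac{\partial}{\partial a}\,x^{a} = x^{a} \ln x$, the $\ln x$ in the denominator cancels and
$$\frac{dI}{da} = \int_{0}^{1} \frac{1}{2} x^{a} \, dx = \frac{1}{2} \left[\frac{x^{a+1}}{a+1}\right]_0^1 = \frac{1}{2 \left(a + 1\right)}.$$

Integrating with respect to $a$ gives $I(a) = \log{\left(\frac{\sqrt{21} \sqrt{a + 1}}{7} \right)} + C$.

At $a = \frac{4}{3}$ the integrand is identically $0$, so $I(\frac{4}{3}) = 0$. The closed form gives $0$, hence $C = 0$.

Setting $a = \frac{5}{4}$:
$$I = \log{\left(\frac{3 \sqrt{21}}{14} \right)}.$$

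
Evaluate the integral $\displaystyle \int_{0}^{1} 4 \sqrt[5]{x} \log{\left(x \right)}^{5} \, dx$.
$- \frac{78125}{486}$

Begin with the known integral
$$J(a) = \int_{0}^{1} 4 x^{a} \, dx = \frac{4}{a + 1}.$$

Differentiating under the integral sign brings down a factor of $\ln x$:
$$\frac{dJ}{da} = \int_{0}^{1} 4 x^{a} \log{\left(x \right)} \, dx = - \frac{4}{\left(a + 1\right)^{2}}.$$

Repeating $5$ times in total — each differentiation brings down another $\ln x$ — gives
$$\frac{d^{5}J}{da^{5}} = \int_{0}^{1} 4 x^{a} \log{\left(x \right)}^{5} \, dx = - \frac{480}{\left(a + 1\right)^{6}},$$
and the integrand here is exactly the target integrand, so $I = - \frac{480}{\left(a + 1\right)^{6}}$.

Setting $a = \frac{1}{5}$:
$$I = - \frac{78125}{486}.$$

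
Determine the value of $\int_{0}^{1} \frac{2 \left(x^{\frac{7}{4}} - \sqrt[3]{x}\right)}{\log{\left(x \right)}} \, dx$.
$- \log{\left(\frac{256}{1089} \right)}$

Replace the exponent $\frac{1}{3}$ by a parameter $a$: let $I(a) = \int_{0}^{1} \frac{2 \left(x^{\frac{7}{4}} - x^{a}\right)}{\log{\left(x \right)}} \, dx$.

Since $\dfrac{\partial}{\partial a}\,x^{a} = x^{a} \ln x$, the $\ln x$ in the denominator cancels and
$$\frac{dI}{da} = \int_{0}^{1} -2 x^{a} \, dx = -2 \left[\frac{x^{a+1}}{a+1}\right]_0^1 = - \frac{2}{a + 1}.$$

Integrating with respect to $a$ gives $I(a) = - \log{\left(\frac{16 \left(a + 1\right)^{2}}{121} \right)} + C$.

At $a = \frac{7}{4}$ the integrand is identically $0$, so $I(\frac{7}{4}) = 0$. The closed form gives $0$, hence $C = 0$.

Setting $a = \frac{1}{3}$:
$$I = - \log{\left(\frac{256}{1089} \right)}.$$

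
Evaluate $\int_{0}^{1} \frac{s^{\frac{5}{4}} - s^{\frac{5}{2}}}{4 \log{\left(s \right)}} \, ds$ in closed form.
$- \frac{\log{\left(14 \right)}}{4} + \frac{\log{\left(3 \right)}}{2}$

Consider the one-parameter family: let $I(a) = \int_{0}^{1} \frac{- s^{\frac{5}{2}} + s^{a}}{4 \log{\left(s \right)}} \, ds$.

Since $\dfrac{\partial}{\partial a}\,s^{a} = s^{a} \ln s$, the $\ln s$ in the denominator cancels and
$$\frac{dI}{da} = \int_{0}^{1} \frac{1}{4} s^{a} \, ds = \frac{1}{4} \left[\frac{s^{a+1}}{a+1}\right]_0^1 = \frac{1}{4 \left(a + 1\right)}.$$

Integrating with respect to $a$ gives $I(a) = \frac{\log{\left(a + 1 \right)}}{4} - \frac{\log{\left(7 \right)}}{4} + \frac{\log{\left(2 \right)}}{4} + C$.

At $a = \frac{5}{2}$ the integrand is identically $0$, so $I(\frac{5}{2}) = 0$. The closed form gives $0$, hence $C = 0$.

Setting $a = \frac{5}{4}$:
$$I = - \frac{\log{\left(14 \right)}}{4} + \frac{\log{\left(3 \right)}}{2}.$$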